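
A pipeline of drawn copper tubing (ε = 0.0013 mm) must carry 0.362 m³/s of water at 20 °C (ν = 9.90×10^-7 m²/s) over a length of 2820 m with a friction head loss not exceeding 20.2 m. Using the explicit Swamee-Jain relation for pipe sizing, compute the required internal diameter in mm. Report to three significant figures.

Swamee-Jain (Type III): D = 0.66·[ε^1.25·(LQ²/(gh_f))^4.75 + ν·Q^9.4·(L/(gh_f))^5.2]^0.04
LQ²/(gh_f) = 1.865; L/(gh_f) = 14.23
Term 1 = ε^1.25·(…)^4.75 = 8.47×10^-7; Term 2 = ν·Q^9.4·(…)^5.2 = 6.99×10^-5
D = 0.66·(8.47×10^-7 + 6.99×10^-5)^0.04 = 0.4503 m = 450 mm
Check: V = 2.27 m/s, Re = 1.03×10^6, f = 0.01162, h_f = 19.2 m ≈ 20.2 m ✓

D ≈ 450 mm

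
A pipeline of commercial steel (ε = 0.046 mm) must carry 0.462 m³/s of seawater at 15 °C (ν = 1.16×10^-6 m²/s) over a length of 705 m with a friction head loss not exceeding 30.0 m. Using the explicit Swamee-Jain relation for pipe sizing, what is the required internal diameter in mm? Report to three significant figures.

Swamee-Jain (Type III): D = 0.66·[ε^1.25·(LQ²/(gh_f))^4.75 + ν·Q^9.4·(L/(gh_f))^5.2]^0.04
LQ²/(gh_f) = 0.5113; L/(gh_f) = 2.396
Term 1 = ε^1.25·(…)^4.75 = 1.57×10^-7; Term 2 = ν·Q^9.4·(…)^5.2 = 7.67×10^-8
D = 0.66·(1.57×10^-7 + 7.67×10^-8)^0.04 = 0.3583 m = 358 mm
Check: V = 4.58 m/s, Re = 1.42×10^6, f = 0.01359, h_f = 28.6 m ≈ 30.0 m ✓

D ≈ 358 mm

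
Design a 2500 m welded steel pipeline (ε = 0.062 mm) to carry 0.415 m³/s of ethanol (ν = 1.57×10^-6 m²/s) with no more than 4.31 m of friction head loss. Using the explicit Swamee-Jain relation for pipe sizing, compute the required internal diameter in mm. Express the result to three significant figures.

Swamee-Jain (Type III): D = 0.66·[ε^1.25·(LQ²/(gh_f))^4.75 + ν·Q^9.4·(L/(gh_f))^5.2]^0.04
LQ²/(gh_f) = 10.18; L/(gh_f) = 59.13
Term 1 = ε^1.25·(…)^4.75 = 0.337; Term 2 = ν·Q^9.4·(…)^5.2 = 0.659
D = 0.66·(0.337 + 0.659)^0.04 = 0.6599 m = 660 mm
Check: V = 1.21 m/s, Re = 5.10×10^5, f = 0.01436, h_f = 4.08 m ≈ 4.31 m ✓

D ≈ 660 mm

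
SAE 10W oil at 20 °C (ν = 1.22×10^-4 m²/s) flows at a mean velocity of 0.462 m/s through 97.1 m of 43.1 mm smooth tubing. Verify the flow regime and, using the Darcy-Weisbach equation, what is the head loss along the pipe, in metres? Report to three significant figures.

h_f ≈ 9.61 m

Re = VD/ν = 0.462·0.04310/1.22×10^-4 = 163 → laminar (Re < 2300)
f = 64/Re = 0.3921
h_f = f(L/D)V²/(2g) = 0.3921·(97.1/0.04310)·0.462²/(2·9.81) = 9.611 m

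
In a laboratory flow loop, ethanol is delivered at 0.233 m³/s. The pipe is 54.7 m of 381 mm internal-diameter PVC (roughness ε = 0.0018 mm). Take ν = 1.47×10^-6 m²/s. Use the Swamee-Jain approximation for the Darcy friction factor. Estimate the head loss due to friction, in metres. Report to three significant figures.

h_f ≈ 0.398 m

V = 4Q/(πD²) = 4·0.233/(π·0.381²) = 2.044 m/s
Re = VD/ν = 2.044·0.381/1.47×10^-6 = 5.30×10^5 → turbulent
ε/D = 0.0018/381 = 4.72×10^-6
Swamee-Jain: f = 0.01304
h_f = f(L/D)V²/(2g) = 0.01304·(54.7/0.381)·2.044²/(2·9.81) = 0.3984 m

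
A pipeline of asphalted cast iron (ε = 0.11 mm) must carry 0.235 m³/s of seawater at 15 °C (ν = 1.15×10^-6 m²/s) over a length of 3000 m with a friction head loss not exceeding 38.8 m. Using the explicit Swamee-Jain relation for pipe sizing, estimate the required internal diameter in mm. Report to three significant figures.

Swamee-Jain (Type III): D = 0.66·[ε^1.25·(LQ²/(gh_f))^4.75 + ν·Q^9.4·(L/(gh_f))^5.2]^0.04
LQ²/(gh_f) = 0.4353; L/(gh_f) = 7.882
Term 1 = ε^1.25·(…)^4.75 = 2.17×10^-7; Term 2 = ν·Q^9.4·(…)^5.2 = 6.47×10^-8
D = 0.66·(2.17×10^-7 + 6.47×10^-8)^0.04 = 0.3610 m = 361 mm
Check: V = 2.30 m/s, Re = 7.21×10^5, f = 0.01605, h_f = 35.8 m ≈ 38.8 m ✓

D ≈ 361 mm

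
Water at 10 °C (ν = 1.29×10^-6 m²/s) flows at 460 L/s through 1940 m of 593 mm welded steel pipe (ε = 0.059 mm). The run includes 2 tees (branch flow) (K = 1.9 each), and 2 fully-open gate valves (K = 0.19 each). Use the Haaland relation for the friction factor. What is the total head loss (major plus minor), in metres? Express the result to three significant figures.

V = 4Q/(πD²) = 1.666 m/s; V²/2g = 0.1414 m
Re = 7.66×10^5, ε/D = 9.95×10^-5 → f = 0.01363 (Haaland)
Major: h_f = f(L/D)·V²/2g = 0.01363·3272·0.1414 = 6.306 m
Minor: ΣK = 4.18; h_m = ΣK·V²/2g = 0.5910 m
Total H_L = 6.306 + 0.5910 = 6.898 m

H_L ≈ 6.90 m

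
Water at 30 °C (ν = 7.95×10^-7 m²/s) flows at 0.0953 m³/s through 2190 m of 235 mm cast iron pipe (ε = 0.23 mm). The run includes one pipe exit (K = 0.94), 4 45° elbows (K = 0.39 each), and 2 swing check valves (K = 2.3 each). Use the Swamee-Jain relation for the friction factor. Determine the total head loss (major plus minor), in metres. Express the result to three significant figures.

V = 4Q/(πD²) = 2.197 m/s; V²/2g = 0.2461 m
Re = 6.49×10^5, ε/D = 9.79×10^-4 → f = 0.02011 (Swamee-Jain)
Major: h_f = f(L/D)·V²/2g = 0.02011·9319·0.2461 = 46.12 m
Minor: ΣK = 7.10; h_m = ΣK·V²/2g = 1.747 m
Total H_L = 46.12 + 1.747 = 47.87 m

H_L ≈ 47.9 m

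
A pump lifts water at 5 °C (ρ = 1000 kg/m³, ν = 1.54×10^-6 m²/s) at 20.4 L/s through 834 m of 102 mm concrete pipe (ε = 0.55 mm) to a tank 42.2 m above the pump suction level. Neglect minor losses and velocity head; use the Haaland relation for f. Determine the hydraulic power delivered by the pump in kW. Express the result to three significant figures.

P_hyd ≈ 24.9 kW

V = 4Q/(πD²) = 2.497 m/s; Re = 1.65×10^5; ε/D = 0.00539; f = 0.03163
h_f = f(L/D)V²/2g = 82.16 m
Total head H = z + h_f = 42.2 + 82.16 = 124.4 m
P_hyd = ρgQH = 1000·9.81·0.0204·124.4 = 24.89 kW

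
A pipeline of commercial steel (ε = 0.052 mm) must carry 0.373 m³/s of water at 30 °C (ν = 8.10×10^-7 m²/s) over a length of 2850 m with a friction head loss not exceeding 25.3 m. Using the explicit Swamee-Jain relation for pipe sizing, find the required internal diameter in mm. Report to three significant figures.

D ≈ 449 mm

Swamee-Jain (Type III): D = 0.66·[ε^1.25·(LQ²/(gh_f))^4.75 + ν·Q^9.4·(L/(gh_f))^5.2]^0.04
LQ²/(gh_f) = 1.598; L/(gh_f) = 11.48
Term 1 = ε^1.25·(…)^4.75 = 4.09×10^-5; Term 2 = ν·Q^9.4·(…)^5.2 = 2.48×10^-5
D = 0.66·(4.09×10^-5 + 2.48×10^-5)^0.04 = 0.4490 m = 449 mm
Check: V = 2.36 m/s, Re = 1.31×10^6, f = 0.01347, h_f = 24.2 m ≈ 25.3 m ✓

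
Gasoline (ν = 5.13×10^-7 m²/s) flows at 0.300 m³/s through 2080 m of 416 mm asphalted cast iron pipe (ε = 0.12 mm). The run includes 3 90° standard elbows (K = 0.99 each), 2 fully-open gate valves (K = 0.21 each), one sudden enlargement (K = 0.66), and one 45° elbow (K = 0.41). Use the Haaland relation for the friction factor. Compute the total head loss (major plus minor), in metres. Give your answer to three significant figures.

H_L ≈ 20.0 m

V = 4Q/(πD²) = 2.207 m/s; V²/2g = 0.2483 m
Re = 1.79×10^6, ε/D = 2.88×10^-4 → f = 0.01522 (Haaland)
Major: h_f = f(L/D)·V²/2g = 0.01522·5000·0.2483 = 18.90 m
Minor: ΣK = 4.46; h_m = ΣK·V²/2g = 1.107 m
Total H_L = 18.90 + 1.107 = 20.00 m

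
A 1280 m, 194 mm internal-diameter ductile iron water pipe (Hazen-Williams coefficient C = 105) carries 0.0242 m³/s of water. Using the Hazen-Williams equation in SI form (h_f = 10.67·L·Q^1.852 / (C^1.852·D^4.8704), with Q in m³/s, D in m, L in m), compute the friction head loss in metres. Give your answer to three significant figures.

h_f = 10.67·1280·0.0242^1.852 / (105^1.852·0.194^4.8704) = 7.373 m

h_f ≈ 7.37 m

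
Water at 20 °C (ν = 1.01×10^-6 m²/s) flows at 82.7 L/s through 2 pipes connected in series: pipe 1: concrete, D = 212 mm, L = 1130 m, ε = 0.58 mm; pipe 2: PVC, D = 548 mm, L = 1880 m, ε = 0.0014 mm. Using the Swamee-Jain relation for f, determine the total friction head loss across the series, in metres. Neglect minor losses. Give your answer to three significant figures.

H ≈ 39.0 m

Pipe 1: V = 2.343 m/s, Re = 4.92×10^5, ε/D = 0.00274, f = 0.02591, h_1 = f(L/D)V²/2g = 38.63 m
Pipe 2: V = 0.3506 m/s, Re = 1.90×10^5, ε/D = 2.55×10^-6, f = 0.01571, h_2 = f(L/D)V²/2g = 0.3377 m
Series → Q common, losses add: H = Σh = 38.97 m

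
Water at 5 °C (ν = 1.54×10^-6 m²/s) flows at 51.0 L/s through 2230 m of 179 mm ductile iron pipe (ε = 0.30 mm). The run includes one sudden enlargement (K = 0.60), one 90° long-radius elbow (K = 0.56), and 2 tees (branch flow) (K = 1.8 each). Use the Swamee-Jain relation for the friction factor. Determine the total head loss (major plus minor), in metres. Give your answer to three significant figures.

H_L ≈ 62.0 m

V = 4Q/(πD²) = 2.027 m/s; V²/2g = 0.2093 m
Re = 2.36×10^5, ε/D = 0.00168 → f = 0.02338 (Swamee-Jain)
Major: h_f = f(L/D)·V²/2g = 0.02338·12458·0.2093 = 60.97 m
Minor: ΣK = 4.76; h_m = ΣK·V²/2g = 0.9965 m
Total H_L = 60.97 + 0.9965 = 61.97 m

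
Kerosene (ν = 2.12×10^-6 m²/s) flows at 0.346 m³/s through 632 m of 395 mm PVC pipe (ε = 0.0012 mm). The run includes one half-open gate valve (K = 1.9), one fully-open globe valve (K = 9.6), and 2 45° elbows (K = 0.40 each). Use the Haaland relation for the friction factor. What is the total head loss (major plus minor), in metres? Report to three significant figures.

V = 4Q/(πD²) = 2.824 m/s; V²/2g = 0.4063 m
Re = 5.26×10^5, ε/D = 3.04×10^-6 → f = 0.01298 (Haaland)
Major: h_f = f(L/D)·V²/2g = 0.01298·1600·0.4063 = 8.438 m
Minor: ΣK = 12.3; h_m = ΣK·V²/2g = 4.998 m
Total H_L = 8.438 + 4.998 = 13.44 m

H_L ≈ 13.4 m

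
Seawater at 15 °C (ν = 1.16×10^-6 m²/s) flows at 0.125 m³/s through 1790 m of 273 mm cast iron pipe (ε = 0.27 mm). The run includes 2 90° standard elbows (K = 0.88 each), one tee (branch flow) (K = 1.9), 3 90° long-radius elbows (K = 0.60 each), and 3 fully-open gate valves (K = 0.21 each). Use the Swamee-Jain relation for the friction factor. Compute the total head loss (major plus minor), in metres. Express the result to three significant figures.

V = 4Q/(πD²) = 2.135 m/s; V²/2g = 0.2324 m
Re = 5.03×10^5, ε/D = 9.89×10^-4 → f = 0.02030 (Swamee-Jain)
Major: h_f = f(L/D)·V²/2g = 0.02030·6557·0.2324 = 30.94 m
Minor: ΣK = 6.09; h_m = ΣK·V²/2g = 1.415 m
Total H_L = 30.94 + 1.415 = 32.36 m

H_L ≈ 32.4 m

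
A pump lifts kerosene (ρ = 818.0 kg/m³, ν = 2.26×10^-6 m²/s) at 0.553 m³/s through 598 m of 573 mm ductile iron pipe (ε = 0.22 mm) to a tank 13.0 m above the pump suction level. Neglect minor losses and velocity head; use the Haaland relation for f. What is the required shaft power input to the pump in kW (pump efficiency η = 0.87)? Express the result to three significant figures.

P_shaft ≈ 87.2 kW

V = 4Q/(πD²) = 2.144 m/s; Re = 5.44×10^5; ε/D = 3.84×10^-4; f = 0.01672
h_f = f(L/D)V²/2g = 4.090 m
Total head H = z + h_f = 13.0 + 4.090 = 17.09 m
P_hyd = ρgQH = 818.0·9.81·0.553·17.09 = 75.84 kW
P_shaft = P_hyd/η = 75.84/0.87 = 87.17 kW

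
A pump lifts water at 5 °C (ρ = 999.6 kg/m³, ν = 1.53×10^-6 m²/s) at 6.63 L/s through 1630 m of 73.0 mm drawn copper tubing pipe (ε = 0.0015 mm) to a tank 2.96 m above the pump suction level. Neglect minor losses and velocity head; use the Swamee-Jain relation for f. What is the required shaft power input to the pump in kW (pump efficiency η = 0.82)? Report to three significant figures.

P_shaft ≈ 4.55 kW

V = 4Q/(πD²) = 1.584 m/s; Re = 7.56×10^4; ε/D = 2.05×10^-5; f = 0.01906
h_f = f(L/D)V²/2g = 54.44 m
Total head H = z + h_f = 2.96 + 54.44 = 57.40 m
P_hyd = ρgQH = 999.6·9.81·0.00663·57.40 = 3.732 kW
P_shaft = P_hyd/η = 3.732/0.82 = 4.551 kW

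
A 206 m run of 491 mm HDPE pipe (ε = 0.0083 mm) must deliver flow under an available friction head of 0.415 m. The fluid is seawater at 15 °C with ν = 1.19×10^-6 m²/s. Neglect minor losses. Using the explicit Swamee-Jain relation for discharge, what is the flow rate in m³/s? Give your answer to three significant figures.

Q ≈ 0.228 m³/s

Swamee-Jain (Type II): Q = -0.965·√(gD⁵h_f/L)·ln[ε/(3.7D) + √(3.17ν²L/(gD³h_f))]
√(gD⁵h_f/L) = √(9.81·0.491⁵·0.415/206) = 0.02375
ε/(3.7D) = 4.57×10^-6; √(3.17ν²L/(gD³h_f)) = 4.38×10^-5
Q = -0.965·0.02375·ln(4.837×10^-5) = 0.2277 m³/s
Check: V = 1.20 m/s, Re = 4.96×10^5, f = 0.01338, h_f = 0.414 m ≈ 0.415 m ✓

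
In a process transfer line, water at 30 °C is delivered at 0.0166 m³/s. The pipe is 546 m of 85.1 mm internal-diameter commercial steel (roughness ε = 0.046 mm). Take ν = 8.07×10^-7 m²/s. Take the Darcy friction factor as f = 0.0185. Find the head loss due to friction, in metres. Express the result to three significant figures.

V = 4Q/(πD²) = 4·0.0166/(π·0.0851²) = 2.918 m/s
h_f = f(L/D)V²/(2g) = 0.01850·(546/0.0851)·2.918²/(2·9.81) = 51.53 m

h_f ≈ 51.5 m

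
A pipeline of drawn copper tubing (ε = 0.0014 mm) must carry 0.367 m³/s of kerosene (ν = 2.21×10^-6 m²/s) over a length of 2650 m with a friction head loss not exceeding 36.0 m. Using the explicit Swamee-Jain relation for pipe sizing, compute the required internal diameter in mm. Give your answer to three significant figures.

D ≈ 409 mm

Swamee-Jain (Type III): D = 0.66·[ε^1.25·(LQ²/(gh_f))^4.75 + ν·Q^9.4·(L/(gh_f))^5.2]^0.04
LQ²/(gh_f) = 1.011; L/(gh_f) = 7.504
Term 1 = ε^1.25·(…)^4.75 = 5.06×10^-8; Term 2 = ν·Q^9.4·(…)^5.2 = 6.36×10^-6
D = 0.66·(5.06×10^-8 + 6.36×10^-6)^0.04 = 0.4091 m = 409 mm
Check: V = 2.79 m/s, Re = 5.17×10^5, f = 0.01307, h_f = 33.6 m ≈ 36.0 m ✓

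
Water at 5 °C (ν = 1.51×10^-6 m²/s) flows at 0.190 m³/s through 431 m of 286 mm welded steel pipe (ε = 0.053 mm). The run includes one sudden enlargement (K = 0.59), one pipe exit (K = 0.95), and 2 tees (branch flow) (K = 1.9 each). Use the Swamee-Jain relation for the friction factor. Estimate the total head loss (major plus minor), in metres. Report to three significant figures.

H_L ≈ 12.6 m

V = 4Q/(πD²) = 2.958 m/s; V²/2g = 0.4458 m
Re = 5.60×10^5, ε/D = 1.85×10^-4 → f = 0.01522 (Swamee-Jain)
Major: h_f = f(L/D)·V²/2g = 0.01522·1507·0.4458 = 10.23 m
Minor: ΣK = 5.34; h_m = ΣK·V²/2g = 2.381 m
Total H_L = 10.23 + 2.381 = 12.61 m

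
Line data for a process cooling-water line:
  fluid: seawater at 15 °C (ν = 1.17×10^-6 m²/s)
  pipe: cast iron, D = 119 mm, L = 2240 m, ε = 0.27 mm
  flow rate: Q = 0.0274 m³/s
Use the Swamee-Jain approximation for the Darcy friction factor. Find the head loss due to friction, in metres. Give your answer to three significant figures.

V = 4Q/(πD²) = 4·0.0274/(π·0.119²) = 2.464 m/s
Re = VD/ν = 2.464·0.119/1.17×10^-6 = 2.51×10^5 → turbulent
ε/D = 0.27/119 = 0.00227
Swamee-Jain: f = 0.02504
h_f = f(L/D)V²/(2g) = 0.02504·(2240/0.119)·2.464²/(2·9.81) = 145.8 m

h_f ≈ 146 m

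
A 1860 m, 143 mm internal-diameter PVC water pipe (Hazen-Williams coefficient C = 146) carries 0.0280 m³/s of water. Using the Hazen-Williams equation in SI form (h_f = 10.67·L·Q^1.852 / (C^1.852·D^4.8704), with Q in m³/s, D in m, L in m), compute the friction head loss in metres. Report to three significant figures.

h_f ≈ 33.7 m

h_f = 10.67·1860·0.0280^1.852 / (146^1.852·0.143^4.8704) = 33.67 m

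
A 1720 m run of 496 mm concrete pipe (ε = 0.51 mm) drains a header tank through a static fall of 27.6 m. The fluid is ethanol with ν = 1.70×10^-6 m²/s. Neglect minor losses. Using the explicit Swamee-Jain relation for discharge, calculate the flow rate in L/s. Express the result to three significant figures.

Swamee-Jain (Type II): Q = -0.965·√(gD⁵h_f/L)·ln[ε/(3.7D) + √(3.17ν²L/(gD³h_f))]
√(gD⁵h_f/L) = √(9.81·0.496⁵·27.6/1720) = 0.06874
ε/(3.7D) = 2.78×10^-4; √(3.17ν²L/(gD³h_f)) = 2.18×10^-5
Q = -0.965·0.06874·ln(2.997×10^-4) = 0.5382 m³/s
Check: V = 2.79 m/s, Re = 8.13×10^5, f = 0.02023, h_f = 27.7 m ≈ 27.6 m ✓

Q ≈ 538 L/s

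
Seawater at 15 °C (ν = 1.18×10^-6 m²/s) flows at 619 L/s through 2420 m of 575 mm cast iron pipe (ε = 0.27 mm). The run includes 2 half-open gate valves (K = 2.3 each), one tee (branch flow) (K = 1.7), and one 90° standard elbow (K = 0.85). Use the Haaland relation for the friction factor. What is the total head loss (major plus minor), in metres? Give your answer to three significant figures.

H_L ≈ 22.7 m

V = 4Q/(πD²) = 2.384 m/s; V²/2g = 0.2896 m
Re = 1.16×10^6, ε/D = 4.70×10^-4 → f = 0.01690 (Haaland)
Major: h_f = f(L/D)·V²/2g = 0.01690·4209·0.2896 = 20.60 m
Minor: ΣK = 7.15; h_m = ΣK·V²/2g = 2.071 m
Total H_L = 20.60 + 2.071 = 22.67 m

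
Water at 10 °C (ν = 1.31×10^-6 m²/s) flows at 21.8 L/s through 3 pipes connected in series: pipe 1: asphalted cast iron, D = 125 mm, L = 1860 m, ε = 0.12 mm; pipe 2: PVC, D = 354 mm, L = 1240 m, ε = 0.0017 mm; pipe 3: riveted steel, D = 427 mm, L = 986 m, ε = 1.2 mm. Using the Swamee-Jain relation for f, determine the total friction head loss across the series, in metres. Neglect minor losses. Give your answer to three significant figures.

H ≈ 51.1 m

Pipe 1: V = 1.776 m/s, Re = 1.70×10^5, ε/D = 9.60×10^-4, f = 0.02126, h_1 = f(L/D)V²/2g = 50.88 m
Pipe 2: V = 0.2215 m/s, Re = 5.99×10^4, ε/D = 4.80×10^-6, f = 0.01997, h_2 = f(L/D)V²/2g = 0.1749 m
Pipe 3: V = 0.1522 m/s, Re = 4.96×10^4, ε/D = 0.00281, f = 0.02856, h_3 = f(L/D)V²/2g = 0.07791 m
Series → Q common, losses add: H = Σh = 51.14 m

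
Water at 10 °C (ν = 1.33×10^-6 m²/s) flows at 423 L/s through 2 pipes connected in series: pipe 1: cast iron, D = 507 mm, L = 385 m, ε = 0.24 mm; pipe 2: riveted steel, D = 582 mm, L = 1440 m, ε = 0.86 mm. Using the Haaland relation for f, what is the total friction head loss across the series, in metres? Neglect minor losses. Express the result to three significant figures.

H ≈ 9.91 m

Pipe 1: V = 2.095 m/s, Re = 7.99×10^5, ε/D = 4.73×10^-4, f = 0.01710, h_1 = f(L/D)V²/2g = 2.905 m
Pipe 2: V = 1.590 m/s, Re = 6.96×10^5, ε/D = 0.00148, f = 0.02197, h_2 = f(L/D)V²/2g = 7.006 m
Series → Q common, losses add: H = Σh = 9.911 m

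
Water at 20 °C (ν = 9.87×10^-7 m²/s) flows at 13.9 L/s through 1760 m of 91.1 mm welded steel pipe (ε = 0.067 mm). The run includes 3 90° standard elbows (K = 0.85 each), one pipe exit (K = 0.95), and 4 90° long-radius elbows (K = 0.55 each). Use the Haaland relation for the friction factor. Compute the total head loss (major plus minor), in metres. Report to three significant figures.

H_L ≈ 90.0 m

V = 4Q/(πD²) = 2.132 m/s; V²/2g = 0.2318 m
Re = 1.97×10^5, ε/D = 7.35×10^-4 → f = 0.01981 (Haaland)
Major: h_f = f(L/D)·V²/2g = 0.01981·19319·0.2318 = 88.70 m
Minor: ΣK = 5.70; h_m = ΣK·V²/2g = 1.321 m
Total H_L = 88.70 + 1.321 = 90.02 m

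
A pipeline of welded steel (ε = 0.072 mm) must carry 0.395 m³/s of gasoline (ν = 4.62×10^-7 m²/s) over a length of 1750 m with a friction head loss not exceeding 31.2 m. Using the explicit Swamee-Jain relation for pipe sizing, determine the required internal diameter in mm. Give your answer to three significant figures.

D ≈ 403 mm

Swamee-Jain (Type III): D = 0.66·[ε^1.25·(LQ²/(gh_f))^4.75 + ν·Q^9.4·(L/(gh_f))^5.2]^0.04
LQ²/(gh_f) = 0.8921; L/(gh_f) = 5.718
Term 1 = ε^1.25·(…)^4.75 = 3.86×10^-6; Term 2 = ν·Q^9.4·(…)^5.2 = 6.46×10^-7
D = 0.66·(3.86×10^-6 + 6.46×10^-7)^0.04 = 0.4033 m = 403 mm
Check: V = 3.09 m/s, Re = 2.70×10^6, f = 0.01391, h_f = 29.4 m ≈ 31.2 m ✓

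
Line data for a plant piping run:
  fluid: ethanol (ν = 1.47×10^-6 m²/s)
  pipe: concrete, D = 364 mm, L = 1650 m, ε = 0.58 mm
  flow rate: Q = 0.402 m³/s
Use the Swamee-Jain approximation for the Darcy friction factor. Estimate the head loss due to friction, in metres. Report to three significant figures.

V = 4Q/(πD²) = 4·0.402/(π·0.364²) = 3.863 m/s
Re = VD/ν = 3.863·0.364/1.47×10^-6 = 9.57×10^5 → turbulent
ε/D = 0.58/364 = 0.00159
Swamee-Jain: f = 0.02238
h_f = f(L/D)V²/(2g) = 0.02238·(1650/0.364)·3.863²/(2·9.81) = 77.15 m

h_f ≈ 77.2 m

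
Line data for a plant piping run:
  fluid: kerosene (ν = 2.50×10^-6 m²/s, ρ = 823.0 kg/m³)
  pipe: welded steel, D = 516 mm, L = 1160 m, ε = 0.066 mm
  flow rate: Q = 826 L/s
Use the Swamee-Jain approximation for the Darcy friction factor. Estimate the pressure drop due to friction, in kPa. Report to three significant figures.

V = 4Q/(πD²) = 4·0.826/(π·0.516²) = 3.950 m/s
Re = VD/ν = 3.950·0.516/2.50×10^-6 = 8.15×10^5 → turbulent
ε/D = 0.066/516 = 1.28×10^-4
Swamee-Jain: f = 0.01412
h_f = f(L/D)V²/(2g) = 0.01412·(1160/0.516)·3.950²/(2·9.81) = 25.25 m
Δp = ρg·h_f = 823.0·9.81·25.25 = 203.8 kPa

Δp ≈ 204 kPa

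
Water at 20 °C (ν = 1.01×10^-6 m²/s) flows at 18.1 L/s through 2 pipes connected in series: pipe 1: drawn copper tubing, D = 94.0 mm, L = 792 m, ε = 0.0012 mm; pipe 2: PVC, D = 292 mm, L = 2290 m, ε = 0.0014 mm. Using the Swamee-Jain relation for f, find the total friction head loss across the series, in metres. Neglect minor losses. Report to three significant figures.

Pipe 1: V = 2.608 m/s, Re = 2.43×10^5, ε/D = 1.28×10^-5, f = 0.01509, h_1 = f(L/D)V²/2g = 44.09 m
Pipe 2: V = 0.2703 m/s, Re = 7.81×10^4, ε/D = 4.79×10^-6, f = 0.01885, h_2 = f(L/D)V²/2g = 0.5503 m
Series → Q common, losses add: H = Σh = 44.64 m

H ≈ 44.6 m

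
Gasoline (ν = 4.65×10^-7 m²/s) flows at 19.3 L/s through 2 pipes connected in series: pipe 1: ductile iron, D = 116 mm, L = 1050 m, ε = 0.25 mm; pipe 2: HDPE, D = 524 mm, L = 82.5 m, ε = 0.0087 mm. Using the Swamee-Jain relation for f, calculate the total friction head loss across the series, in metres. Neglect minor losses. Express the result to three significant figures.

H ≈ 37.5 m

Pipe 1: V = 1.826 m/s, Re = 4.56×10^5, ε/D = 0.00216, f = 0.02439, h_1 = f(L/D)V²/2g = 37.53 m
Pipe 2: V = 0.08950 m/s, Re = 1.01×10^5, ε/D = 1.66×10^-5, f = 0.01793, h_2 = f(L/D)V²/2g = 0.001153 m
Series → Q common, losses add: H = Σh = 37.53 m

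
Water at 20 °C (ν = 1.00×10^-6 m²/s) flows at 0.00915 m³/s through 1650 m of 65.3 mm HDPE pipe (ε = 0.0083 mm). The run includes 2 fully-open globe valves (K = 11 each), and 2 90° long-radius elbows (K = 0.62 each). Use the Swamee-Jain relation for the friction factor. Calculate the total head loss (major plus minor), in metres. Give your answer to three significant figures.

H_L ≈ 171 m

V = 4Q/(πD²) = 2.732 m/s; V²/2g = 0.3805 m
Re = 1.78×10^5, ε/D = 1.27×10^-4 → f = 0.01689 (Swamee-Jain)
Major: h_f = f(L/D)·V²/2g = 0.01689·25268·0.3805 = 162.4 m
Minor: ΣK = 23.2; h_m = ΣK·V²/2g = 8.842 m
Total H_L = 162.4 + 8.842 = 171.2 m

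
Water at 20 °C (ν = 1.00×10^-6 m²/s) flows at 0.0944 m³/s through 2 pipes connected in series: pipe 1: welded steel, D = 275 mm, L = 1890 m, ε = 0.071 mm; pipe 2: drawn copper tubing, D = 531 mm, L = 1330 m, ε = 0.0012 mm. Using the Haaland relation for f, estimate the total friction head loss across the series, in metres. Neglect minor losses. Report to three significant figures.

Pipe 1: V = 1.589 m/s, Re = 4.37×10^5, ε/D = 2.58×10^-4, f = 0.01597, h_1 = f(L/D)V²/2g = 14.13 m
Pipe 2: V = 0.4263 m/s, Re = 2.26×10^5, ε/D = 2.26×10^-6, f = 0.01515, h_2 = f(L/D)V²/2g = 0.3514 m
Series → Q common, losses add: H = Σh = 14.48 m

H ≈ 14.5 m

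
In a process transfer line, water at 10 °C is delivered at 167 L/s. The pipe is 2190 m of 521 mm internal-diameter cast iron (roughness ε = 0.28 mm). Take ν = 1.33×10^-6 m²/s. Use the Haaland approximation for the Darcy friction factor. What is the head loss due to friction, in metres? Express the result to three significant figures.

h_f ≈ 2.40 m

V = 4Q/(πD²) = 4·0.167/(π·0.521²) = 0.7833 m/s
Re = VD/ν = 0.7833·0.521/1.33×10^-6 = 3.07×10^5 → turbulent
ε/D = 0.28/521 = 5.37×10^-4
Haaland: f = 0.01826
h_f = f(L/D)V²/(2g) = 0.01826·(2190/0.521)·0.7833²/(2·9.81) = 2.401 m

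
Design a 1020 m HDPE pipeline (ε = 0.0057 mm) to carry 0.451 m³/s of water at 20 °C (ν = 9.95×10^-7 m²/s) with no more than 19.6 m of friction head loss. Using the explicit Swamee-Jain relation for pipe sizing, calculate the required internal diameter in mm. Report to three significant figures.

Swamee-Jain (Type III): D = 0.66·[ε^1.25·(LQ²/(gh_f))^4.75 + ν·Q^9.4·(L/(gh_f))^5.2]^0.04
LQ²/(gh_f) = 1.079; L/(gh_f) = 5.305
Term 1 = ε^1.25·(…)^4.75 = 4.00×10^-7; Term 2 = ν·Q^9.4·(…)^5.2 = 3.28×10^-6
D = 0.66·(4.00×10^-7 + 3.28×10^-6)^0.04 = 0.4001 m = 400 mm
Check: V = 3.59 m/s, Re = 1.44×10^6, f = 0.01135, h_f = 19.0 m ≈ 19.6 m ✓

D ≈ 400 mm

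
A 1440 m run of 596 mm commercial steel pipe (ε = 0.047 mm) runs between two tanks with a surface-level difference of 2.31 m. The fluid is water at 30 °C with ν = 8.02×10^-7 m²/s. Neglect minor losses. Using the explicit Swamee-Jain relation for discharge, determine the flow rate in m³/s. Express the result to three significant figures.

Q ≈ 0.331 m³/s

Swamee-Jain (Type II): Q = -0.965·√(gD⁵h_f/L)·ln[ε/(3.7D) + √(3.17ν²L/(gD³h_f))]
√(gD⁵h_f/L) = √(9.81·0.596⁵·2.31/1440) = 0.03440
ε/(3.7D) = 2.13×10^-5; √(3.17ν²L/(gD³h_f)) = 2.47×10^-5
Q = -0.965·0.03440·ln(4.605×10^-5) = 0.3315 m³/s
Check: V = 1.19 m/s, Re = 8.83×10^5, f = 0.01334, h_f = 2.32 m ≈ 2.31 m ✓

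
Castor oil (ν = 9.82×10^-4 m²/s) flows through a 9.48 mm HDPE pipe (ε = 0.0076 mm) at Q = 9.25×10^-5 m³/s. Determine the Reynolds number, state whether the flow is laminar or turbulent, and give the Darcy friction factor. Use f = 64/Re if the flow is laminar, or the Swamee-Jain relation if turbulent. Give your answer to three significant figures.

V = 4Q/(πD²) = 1.310 m/s
Re = VD/ν = 1.310·0.00948/9.82×10^-4 = 12.7
Re < 2300 → laminar → f = 64/Re = 5.059

Re ≈ 12.7; laminar; f = 64/Re ≈ 5.06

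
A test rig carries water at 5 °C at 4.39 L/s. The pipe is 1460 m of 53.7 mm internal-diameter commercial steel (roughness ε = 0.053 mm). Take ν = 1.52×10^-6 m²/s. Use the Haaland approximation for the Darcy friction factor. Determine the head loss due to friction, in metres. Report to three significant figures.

V = 4Q/(πD²) = 4·0.00439/(π·0.0537²) = 1.938 m/s
Re = VD/ν = 1.938·0.0537/1.52×10^-6 = 6.85×10^4 → turbulent
ε/D = 0.053/53.7 = 9.87×10^-4
Haaland: f = 0.02278
h_f = f(L/D)V²/(2g) = 0.02278·(1460/0.0537)·1.938²/(2·9.81) = 118.6 m

h_f ≈ 119 m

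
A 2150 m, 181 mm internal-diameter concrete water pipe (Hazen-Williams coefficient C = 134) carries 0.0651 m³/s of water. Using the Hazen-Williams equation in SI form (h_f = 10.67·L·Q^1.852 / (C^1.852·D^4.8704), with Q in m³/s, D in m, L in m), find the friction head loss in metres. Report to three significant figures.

h_f ≈ 69.1 m

h_f = 10.67·2150·0.0651^1.852 / (134^1.852·0.181^4.8704) = 69.08 m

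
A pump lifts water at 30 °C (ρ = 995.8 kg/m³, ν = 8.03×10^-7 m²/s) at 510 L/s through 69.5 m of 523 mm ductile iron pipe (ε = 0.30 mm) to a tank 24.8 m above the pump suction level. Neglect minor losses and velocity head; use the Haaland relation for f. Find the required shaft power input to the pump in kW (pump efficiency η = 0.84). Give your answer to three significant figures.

P_shaft ≈ 151 kW

V = 4Q/(πD²) = 2.374 m/s; Re = 1.55×10^6; ε/D = 5.74×10^-4; f = 0.01752
h_f = f(L/D)V²/2g = 0.6688 m
Total head H = z + h_f = 24.8 + 0.6688 = 25.47 m
P_hyd = ρgQH = 995.8·9.81·0.510·25.47 = 126.9 kW
P_shaft = P_hyd/η = 126.9/0.84 = 151.1 kW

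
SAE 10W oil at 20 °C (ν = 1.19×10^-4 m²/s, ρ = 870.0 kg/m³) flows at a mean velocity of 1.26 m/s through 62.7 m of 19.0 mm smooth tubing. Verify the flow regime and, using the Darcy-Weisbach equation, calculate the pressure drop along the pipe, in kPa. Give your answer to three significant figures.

Re = VD/ν = 1.26·0.01900/1.19×10^-4 = 201 → laminar (Re < 2300)
f = 64/Re = 0.3181
h_f = f(L/D)V²/(2g) = 0.3181·(62.7/0.01900)·1.26²/(2·9.81) = 84.95 m
Δp = ρg·h_f = 870.0·9.81·84.95 = 725.0 kPa

Δp ≈ 725 kPa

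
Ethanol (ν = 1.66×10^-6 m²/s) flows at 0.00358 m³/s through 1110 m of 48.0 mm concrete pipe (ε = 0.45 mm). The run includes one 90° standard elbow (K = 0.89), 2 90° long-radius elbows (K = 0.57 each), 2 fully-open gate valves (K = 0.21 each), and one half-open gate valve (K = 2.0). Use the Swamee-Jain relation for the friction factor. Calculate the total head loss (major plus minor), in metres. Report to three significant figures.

V = 4Q/(πD²) = 1.978 m/s; V²/2g = 0.1995 m
Re = 5.72×10^4, ε/D = 0.00937 → f = 0.03852 (Swamee-Jain)
Major: h_f = f(L/D)·V²/2g = 0.03852·23125·0.1995 = 177.7 m
Minor: ΣK = 4.45; h_m = ΣK·V²/2g = 0.8877 m
Total H_L = 177.7 + 0.8877 = 178.6 m

H_L ≈ 179 m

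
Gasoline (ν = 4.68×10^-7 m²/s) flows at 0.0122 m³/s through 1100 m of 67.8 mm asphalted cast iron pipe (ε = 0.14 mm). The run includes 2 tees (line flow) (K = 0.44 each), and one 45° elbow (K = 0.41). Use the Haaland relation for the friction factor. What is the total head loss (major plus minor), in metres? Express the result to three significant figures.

H_L ≈ 227 m

V = 4Q/(πD²) = 3.379 m/s; V²/2g = 0.5820 m
Re = 4.90×10^5, ε/D = 0.00206 → f = 0.02399 (Haaland)
Major: h_f = f(L/D)·V²/2g = 0.02399·16224·0.5820 = 226.5 m
Minor: ΣK = 1.29; h_m = ΣK·V²/2g = 0.7508 m
Total H_L = 226.5 + 0.7508 = 227.3 m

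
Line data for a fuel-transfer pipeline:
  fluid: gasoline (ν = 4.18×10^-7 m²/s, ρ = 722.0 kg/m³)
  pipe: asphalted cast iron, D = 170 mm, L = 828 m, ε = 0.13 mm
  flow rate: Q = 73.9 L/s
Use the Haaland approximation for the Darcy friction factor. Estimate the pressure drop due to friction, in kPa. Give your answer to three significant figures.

V = 4Q/(πD²) = 4·0.0739/(π·0.170²) = 3.256 m/s
Re = VD/ν = 3.256·0.170/4.18×10^-7 = 1.32×10^6 → turbulent
ε/D = 0.13/170 = 7.65×10^-4
Haaland: f = 0.01870
h_f = f(L/D)V²/(2g) = 0.01870·(828/0.170)·3.256²/(2·9.81) = 49.20 m
Δp = ρg·h_f = 722.0·9.81·49.20 = 348.5 kPa

Δp ≈ 348 kPa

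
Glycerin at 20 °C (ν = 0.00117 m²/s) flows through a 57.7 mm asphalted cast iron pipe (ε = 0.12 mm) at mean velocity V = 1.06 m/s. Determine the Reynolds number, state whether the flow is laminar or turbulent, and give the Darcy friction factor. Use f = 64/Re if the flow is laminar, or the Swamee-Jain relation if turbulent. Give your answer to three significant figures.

Re = VD/ν = 1.060·0.0577/0.00117 = 52.3
Re < 2300 → laminar → f = 64/Re = 1.224

Re ≈ 52.3; laminar; f = 64/Re ≈ 1.22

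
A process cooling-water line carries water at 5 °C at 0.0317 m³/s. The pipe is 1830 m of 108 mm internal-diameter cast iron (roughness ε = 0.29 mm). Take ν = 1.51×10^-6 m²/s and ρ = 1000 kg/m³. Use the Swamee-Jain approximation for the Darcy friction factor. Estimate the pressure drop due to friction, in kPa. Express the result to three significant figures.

V = 4Q/(πD²) = 4·0.0317/(π·0.108²) = 3.460 m/s
Re = VD/ν = 3.460·0.108/1.51×10^-6 = 2.47×10^5 → turbulent
ε/D = 0.29/108 = 0.00269
Swamee-Jain: f = 0.02612
h_f = f(L/D)V²/(2g) = 0.02612·(1830/0.108)·3.460²/(2·9.81) = 270.1 m
Δp = ρg·h_f = 1000·9.81·270.1 = 2650 kPa

Δp ≈ 2650 kPa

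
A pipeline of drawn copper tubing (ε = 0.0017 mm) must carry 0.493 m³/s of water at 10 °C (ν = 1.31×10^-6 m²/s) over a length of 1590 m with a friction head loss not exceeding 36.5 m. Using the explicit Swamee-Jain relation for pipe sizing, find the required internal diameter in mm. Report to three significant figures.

Swamee-Jain (Type III): D = 0.66·[ε^1.25·(LQ²/(gh_f))^4.75 + ν·Q^9.4·(L/(gh_f))^5.2]^0.04
LQ²/(gh_f) = 1.079; L/(gh_f) = 4.441
Term 1 = ε^1.25·(…)^4.75 = 8.82×10^-8; Term 2 = ν·Q^9.4·(…)^5.2 = 3.95×10^-6
D = 0.66·(8.82×10^-8 + 3.95×10^-6)^0.04 = 0.4016 m = 402 mm
Check: V = 3.89 m/s, Re = 1.19×10^6, f = 0.01139, h_f = 34.8 m ≈ 36.5 m ✓

D ≈ 402 mm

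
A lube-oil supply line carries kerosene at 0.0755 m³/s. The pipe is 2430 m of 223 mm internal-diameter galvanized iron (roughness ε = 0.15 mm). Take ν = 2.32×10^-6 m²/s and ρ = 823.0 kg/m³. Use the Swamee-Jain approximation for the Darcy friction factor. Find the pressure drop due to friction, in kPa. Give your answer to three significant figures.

V = 4Q/(πD²) = 4·0.0755/(π·0.223²) = 1.933 m/s
Re = VD/ν = 1.933·0.223/2.32×10^-6 = 1.86×10^5 → turbulent
ε/D = 0.15/223 = 6.73×10^-4
Swamee-Jain: f = 0.01990
h_f = f(L/D)V²/(2g) = 0.01990·(2430/0.223)·1.933²/(2·9.81) = 41.31 m
Δp = ρg·h_f = 823.0·9.81·41.31 = 333.5 kPa

Δp ≈ 334 kPa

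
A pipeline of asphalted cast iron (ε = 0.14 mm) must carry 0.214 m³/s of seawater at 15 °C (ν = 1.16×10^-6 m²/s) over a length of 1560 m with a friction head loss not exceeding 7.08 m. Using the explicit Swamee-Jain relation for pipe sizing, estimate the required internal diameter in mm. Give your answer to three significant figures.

Swamee-Jain (Type III): D = 0.66·[ε^1.25·(LQ²/(gh_f))^4.75 + ν·Q^9.4·(L/(gh_f))^5.2]^0.04
LQ²/(gh_f) = 1.029; L/(gh_f) = 22.46
Term 1 = ε^1.25·(…)^4.75 = 1.74×10^-5; Term 2 = ν·Q^9.4·(…)^5.2 = 6.28×10^-6
D = 0.66·(1.74×10^-5 + 6.28×10^-6)^0.04 = 0.4310 m = 431 mm
Check: V = 1.47 m/s, Re = 5.45×10^5, f = 0.01648, h_f = 6.54 m ≈ 7.08 m ✓

D ≈ 431 mm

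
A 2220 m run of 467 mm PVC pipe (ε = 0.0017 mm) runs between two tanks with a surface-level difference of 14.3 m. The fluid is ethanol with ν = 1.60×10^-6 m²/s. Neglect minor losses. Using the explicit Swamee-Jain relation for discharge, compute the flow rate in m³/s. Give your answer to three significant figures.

Q ≈ 0.369 m³/s

Swamee-Jain (Type II): Q = -0.965·√(gD⁵h_f/L)·ln[ε/(3.7D) + √(3.17ν²L/(gD³h_f))]
√(gD⁵h_f/L) = √(9.81·0.467⁵·14.3/2220) = 0.03746
ε/(3.7D) = 9.84×10^-7; √(3.17ν²L/(gD³h_f)) = 3.55×10^-5
Q = -0.965·0.03746·ln(3.649×10^-5) = 0.3694 m³/s
Check: V = 2.16 m/s, Re = 6.30×10^5, f = 0.01264, h_f = 14.2 m ≈ 14.3 m ✓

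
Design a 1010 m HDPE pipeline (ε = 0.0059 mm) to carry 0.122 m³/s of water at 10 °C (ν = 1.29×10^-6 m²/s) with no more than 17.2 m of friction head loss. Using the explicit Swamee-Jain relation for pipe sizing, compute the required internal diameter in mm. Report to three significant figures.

Swamee-Jain (Type III): D = 0.66·[ε^1.25·(LQ²/(gh_f))^4.75 + ν·Q^9.4·(L/(gh_f))^5.2]^0.04
LQ²/(gh_f) = 0.08909; L/(gh_f) = 5.986
Term 1 = ε^1.25·(…)^4.75 = 2.99×10^-12; Term 2 = ν·Q^9.4·(…)^5.2 = 3.66×10^-11
D = 0.66·(2.99×10^-12 + 3.66×10^-11)^0.04 = 0.2532 m = 253 mm
Check: V = 2.42 m/s, Re = 4.76×10^5, f = 0.01356, h_f = 16.2 m ≈ 17.2 m ✓

D ≈ 253 mm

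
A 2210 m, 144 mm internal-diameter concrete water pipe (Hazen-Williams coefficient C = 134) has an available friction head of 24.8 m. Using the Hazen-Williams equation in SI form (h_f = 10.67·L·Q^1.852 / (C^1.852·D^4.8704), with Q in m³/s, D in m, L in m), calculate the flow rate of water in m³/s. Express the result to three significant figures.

Rearranging: Q = [h_f·C^1.852·D^4.8704 / (10.67·L)]^(1/1.852)
Q = [24.8·134^1.852·0.144^4.8704 / (10.67·2210)]^0.540 = 0.02022 m³/s

Q ≈ 0.0202 m³/s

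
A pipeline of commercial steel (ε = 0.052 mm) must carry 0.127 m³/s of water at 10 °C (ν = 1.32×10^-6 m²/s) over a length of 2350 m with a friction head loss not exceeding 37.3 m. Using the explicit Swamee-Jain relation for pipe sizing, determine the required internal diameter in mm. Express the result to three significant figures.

D ≈ 268 mm

Swamee-Jain (Type III): D = 0.66·[ε^1.25·(LQ²/(gh_f))^4.75 + ν·Q^9.4·(L/(gh_f))^5.2]^0.04
LQ²/(gh_f) = 0.1036; L/(gh_f) = 6.422
Term 1 = ε^1.25·(…)^4.75 = 9.28×10^-11; Term 2 = ν·Q^9.4·(…)^5.2 = 7.88×10^-11
D = 0.66·(9.28×10^-11 + 7.88×10^-11)^0.04 = 0.2685 m = 268 mm
Check: V = 2.24 m/s, Re = 4.56×10^5, f = 0.01558, h_f = 35.0 m ≈ 37.3 m ✓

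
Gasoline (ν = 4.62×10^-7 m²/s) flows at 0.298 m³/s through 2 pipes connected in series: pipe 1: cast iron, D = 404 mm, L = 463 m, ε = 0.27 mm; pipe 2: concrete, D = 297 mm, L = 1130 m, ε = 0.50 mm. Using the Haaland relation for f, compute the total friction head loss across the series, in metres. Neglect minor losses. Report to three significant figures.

Pipe 1: V = 2.325 m/s, Re = 2.03×10^6, ε/D = 6.68×10^-4, f = 0.01806, h_1 = f(L/D)V²/2g = 5.700 m
Pipe 2: V = 4.301 m/s, Re = 2.77×10^6, ε/D = 0.00168, f = 0.02250, h_2 = f(L/D)V²/2g = 80.71 m
Series → Q common, losses add: H = Σh = 86.41 m

H ≈ 86.4 m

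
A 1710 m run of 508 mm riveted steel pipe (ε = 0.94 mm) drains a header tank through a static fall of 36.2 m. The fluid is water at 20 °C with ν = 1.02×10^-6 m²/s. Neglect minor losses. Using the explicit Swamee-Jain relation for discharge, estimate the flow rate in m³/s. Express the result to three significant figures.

Q ≈ 0.613 m³/s

Swamee-Jain (Type II): Q = -0.965·√(gD⁵h_f/L)·ln[ε/(3.7D) + √(3.17ν²L/(gD³h_f))]
√(gD⁵h_f/L) = √(9.81·0.508⁵·36.2/1710) = 0.08382
ε/(3.7D) = 5.00×10^-4; √(3.17ν²L/(gD³h_f)) = 1.10×10^-5
Q = -0.965·0.08382·ln(5.111×10^-4) = 0.6130 m³/s
Check: V = 3.02 m/s, Re = 1.51×10^6, f = 0.02313, h_f = 36.3 m ≈ 36.2 m ✓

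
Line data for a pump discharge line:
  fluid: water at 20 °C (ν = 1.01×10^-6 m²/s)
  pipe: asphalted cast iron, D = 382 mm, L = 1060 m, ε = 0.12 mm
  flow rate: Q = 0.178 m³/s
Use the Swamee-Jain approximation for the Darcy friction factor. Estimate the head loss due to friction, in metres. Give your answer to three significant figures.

h_f ≈ 5.57 m

V = 4Q/(πD²) = 4·0.178/(π·0.382²) = 1.553 m/s
Re = VD/ν = 1.553·0.382/1.01×10^-6 = 5.87×10^5 → turbulent
ε/D = 0.12/382 = 3.14×10^-4
Swamee-Jain: f = 0.01632
h_f = f(L/D)V²/(2g) = 0.01632·(1060/0.382)·1.553²/(2·9.81) = 5.566 m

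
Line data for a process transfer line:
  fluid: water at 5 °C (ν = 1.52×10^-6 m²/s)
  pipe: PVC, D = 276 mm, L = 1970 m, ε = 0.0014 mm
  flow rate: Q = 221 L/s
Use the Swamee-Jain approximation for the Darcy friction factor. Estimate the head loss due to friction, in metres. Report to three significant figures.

h_f ≈ 62.2 m

V = 4Q/(πD²) = 4·0.221/(π·0.276²) = 3.694 m/s
Re = VD/ν = 3.694·0.276/1.52×10^-6 = 6.71×10^5 → turbulent
ε/D = 0.0014/276 = 5.07×10^-6
Swamee-Jain: f = 0.01253
h_f = f(L/D)V²/(2g) = 0.01253·(1970/0.276)·3.694²/(2·9.81) = 62.19 m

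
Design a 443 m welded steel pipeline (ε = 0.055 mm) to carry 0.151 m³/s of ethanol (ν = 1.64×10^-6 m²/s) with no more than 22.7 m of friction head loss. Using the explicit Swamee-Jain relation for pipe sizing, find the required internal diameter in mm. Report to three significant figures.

D ≈ 229 mm

Swamee-Jain (Type III): D = 0.66·[ε^1.25·(LQ²/(gh_f))^4.75 + ν·Q^9.4·(L/(gh_f))^5.2]^0.04
LQ²/(gh_f) = 0.04536; L/(gh_f) = 1.989
Term 1 = ε^1.25·(…)^4.75 = 1.97×10^-12; Term 2 = ν·Q^9.4·(…)^5.2 = 1.12×10^-12
D = 0.66·(1.97×10^-12 + 1.12×10^-12)^0.04 = 0.2286 m = 229 mm
Check: V = 3.68 m/s, Re = 5.13×10^5, f = 0.01585, h_f = 21.2 m ≈ 22.7 m ✓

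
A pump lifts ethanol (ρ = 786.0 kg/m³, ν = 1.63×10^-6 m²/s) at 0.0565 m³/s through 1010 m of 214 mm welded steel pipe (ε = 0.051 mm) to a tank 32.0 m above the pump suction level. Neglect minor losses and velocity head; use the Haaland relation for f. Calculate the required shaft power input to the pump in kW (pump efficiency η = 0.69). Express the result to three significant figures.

P_shaft ≈ 26.6 kW

V = 4Q/(πD²) = 1.571 m/s; Re = 2.06×10^5; ε/D = 2.38×10^-4; f = 0.01706
h_f = f(L/D)V²/2g = 10.12 m
Total head H = z + h_f = 32.0 + 10.12 = 42.12 m
P_hyd = ρgQH = 786.0·9.81·0.0565·42.12 = 18.35 kW
P_shaft = P_hyd/η = 18.35/0.69 = 26.60 kW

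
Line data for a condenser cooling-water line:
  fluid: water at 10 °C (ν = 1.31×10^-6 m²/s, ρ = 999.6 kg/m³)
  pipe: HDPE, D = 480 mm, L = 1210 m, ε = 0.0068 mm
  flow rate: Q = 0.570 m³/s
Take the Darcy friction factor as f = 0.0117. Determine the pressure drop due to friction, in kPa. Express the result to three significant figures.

Δp ≈ 146 kPa

V = 4Q/(πD²) = 4·0.570/(π·0.480²) = 3.150 m/s
h_f = f(L/D)V²/(2g) = 0.01170·(1210/0.480)·3.150²/(2·9.81) = 14.92 m
Δp = ρg·h_f = 999.6·9.81·14.92 = 146.3 kPa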